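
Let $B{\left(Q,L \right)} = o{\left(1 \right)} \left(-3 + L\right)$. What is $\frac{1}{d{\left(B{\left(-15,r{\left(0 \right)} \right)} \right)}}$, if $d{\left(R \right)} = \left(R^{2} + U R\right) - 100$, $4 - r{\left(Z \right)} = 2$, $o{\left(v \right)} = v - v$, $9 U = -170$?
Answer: $- \frac{1}{100} \approx -0.01$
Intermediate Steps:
$U = - \frac{170}{9}$ ($U = \frac{1}{9} \left(-170\right) = - \frac{170}{9} \approx -18.889$)
$o{\left(v \right)} = 0$
$r{\left(Z \right)} = 2$ ($r{\left(Z \right)} = 4 - 2 = 2$)
$B{\left(Q,L \right)} = 0$ ($B{\left(Q,L \right)} = 0 \left(-3 + L\right) = 0$)
$d{\left(R \right)} = -100 + R^{2} - \frac{170 R}{9}$ ($d{\left(R \right)} = \left(R^{2} - \frac{170 R}{9}\right) - 100 = -100 + R^{2} - \frac{170 R}{9}$)
$\frac{1}{d{\left(B{\left(-15,r{\left(0 \right)} \right)} \right)}} = \frac{1}{-100 + 0^{2} - 0} = \frac{1}{-100 + 0 + 0} = \frac{1}{-100} = - \frac{1}{100}$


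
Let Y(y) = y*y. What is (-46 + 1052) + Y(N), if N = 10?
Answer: 1106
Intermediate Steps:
Y(y) = y²
(-46 + 1052) + Y(N) = (-46 + 1052) + 10² = 1006 + 100 = 1106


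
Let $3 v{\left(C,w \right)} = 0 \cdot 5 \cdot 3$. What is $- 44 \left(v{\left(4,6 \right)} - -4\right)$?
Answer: $-176$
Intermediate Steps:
$v{\left(C,w \right)} = 0$ ($v{\left(C,w \right)} = \frac{0 \cdot 5 \cdot 3}{3} = \frac{0 \cdot 3}{3} = \frac{1}{3} \cdot 0 = 0$)
$- 44 \left(v{\left(4,6 \right)} - -4\right) = - 44 \left(0 - -4\right) = - 44 \left(0 + 4\right) = \left(-44\right) 4 = -176$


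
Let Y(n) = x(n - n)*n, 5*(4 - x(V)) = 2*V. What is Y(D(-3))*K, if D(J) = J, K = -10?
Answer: 120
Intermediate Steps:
x(V) = 4 - 2*V/5
Y(n) = 4*n (Y(n) = (4 - 2*(n - n)/5)*n = (4 - 2/5*0)*n = (4 + 0)*n = 4*n)
Y(D(-3))*K = (4*(-3))*(-10) = -12*(-10) = 120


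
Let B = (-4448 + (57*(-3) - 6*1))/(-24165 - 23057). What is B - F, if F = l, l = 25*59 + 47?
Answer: -71867259/47222 ≈ -1521.9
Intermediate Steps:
l = 1522 (l = 1475 + 47 = 1522)
F = 1522
B = 4625/47222 (B = (-4448 + (-171 - 6))/(-47222) = (-4448 - 177)*(-1/47222) = -4625*(-1/47222) = 4625/47222 ≈ 0.097942)
B - F = 4625/47222 - 1*1522 = 4625/47222 - 1522 = -71867259/47222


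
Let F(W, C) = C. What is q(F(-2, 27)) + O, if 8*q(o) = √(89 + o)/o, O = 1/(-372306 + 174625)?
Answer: -1/197681 + √29/108 ≈ 0.049858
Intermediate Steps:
O = -1/197681 (O = 1/(-197681) = -1/197681 ≈ -5.0587e-6)
q(o) = √(89 + o)/(8*o) (q(o) = (√(89 + o)/o)/8 = √(89 + o)/(8*o))
q(F(-2, 27)) + O = (⅛)*√(89 + 27)/27 - 1/197681 = (⅛)*(1/27)*√116 - 1/197681 = (⅛)*(1/27)*(2*√29) - 1/197681 = √29/108 - 1/197681 = -1/197681 + √29/108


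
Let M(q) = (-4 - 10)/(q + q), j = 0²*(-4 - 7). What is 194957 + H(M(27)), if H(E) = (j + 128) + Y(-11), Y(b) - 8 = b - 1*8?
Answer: 195074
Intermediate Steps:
Y(b) = b (Y(b) = 8 + (b - 1*8) = 8 + (b - 8) = 8 + (-8 + b) = b)
j = 0 (j = 0*(-11) = 0)
M(q) = -7/q (M(q) = -14*1/(2*q) = -7/q)
H(E) = 117 (H(E) = (0 + 128) - 11 = 128 - 11 = 117)
194957 + H(M(27)) = 194957 + 117 = 195074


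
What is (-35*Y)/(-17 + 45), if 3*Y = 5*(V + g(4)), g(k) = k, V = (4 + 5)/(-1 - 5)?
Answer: -125/24 ≈ -5.2083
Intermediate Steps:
V = -3/2 (V = 9/(-6) = 9*(-⅙) = -3/2 ≈ -1.5000)
Y = 25/6 (Y = (5*(-3/2 + 4))/3 = (5*(5/2))/3 = (⅓)*(25/2) = 25/6 ≈ 4.1667)
(-35*Y)/(-17 + 45) = (-35*25/6)/(-17 + 45) = -875/6/28 = -875/6*1/28 = -125/24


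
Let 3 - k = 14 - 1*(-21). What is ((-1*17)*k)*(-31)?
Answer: -16864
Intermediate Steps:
k = -32 (k = 3 - (14 - 1*(-21)) = 3 - (14 + 21) = 3 - 1*35 = 3 - 35 = -32)
((-1*17)*k)*(-31) = (-1*17*(-32))*(-31) = -17*(-32)*(-31) = 544*(-31) = -16864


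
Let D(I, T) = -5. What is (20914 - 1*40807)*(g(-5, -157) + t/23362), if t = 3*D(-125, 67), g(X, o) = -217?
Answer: 100848936117/23362 ≈ 4.3168e+6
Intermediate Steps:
t = -15 (t = 3*(-5) = -15)
(20914 - 1*40807)*(g(-5, -157) + t/23362) = (20914 - 1*40807)*(-217 - 15/23362) = (20914 - 40807)*(-217 - 15*1/23362) = -19893*(-217 - 15/23362) = -19893*(-5069569/23362) = 100848936117/23362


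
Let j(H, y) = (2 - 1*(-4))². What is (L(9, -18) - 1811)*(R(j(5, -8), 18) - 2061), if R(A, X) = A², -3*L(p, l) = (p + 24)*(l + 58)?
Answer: 1722015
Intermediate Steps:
L(p, l) = -(24 + p)*(58 + l)/3 (L(p, l) = -(p + 24)*(l + 58)/3 = -(24 + p)*(58 + l)/3)
j(H, y) = 36 (j(H, y) = (2 + 4)² = 6² = 36)
(L(9, -18) - 1811)*(R(j(5, -8), 18) - 2061) = ((-464 - 8*(-18) - 58/3*9 - ⅓*(-18)*9) - 1811)*(36² - 2061) = ((-464 + 144 - 174 + 54) - 1811)*(1296 - 2061) = (-440 - 1811)*(-765) = -2251*(-765) = 1722015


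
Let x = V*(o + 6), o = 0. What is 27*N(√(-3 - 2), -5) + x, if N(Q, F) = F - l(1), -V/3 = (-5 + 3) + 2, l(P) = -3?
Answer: -54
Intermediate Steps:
V = 0 (V = -3*((-5 + 3) + 2) = -3*(-2 + 2) = -3*0 = 0)
x = 0 (x = 0*(0 + 6) = 0*6 = 0)
N(Q, F) = 3 + F (N(Q, F) = F - 1*(-3) = F + 3 = 3 + F)
27*N(√(-3 - 2), -5) + x = 27*(3 - 5) + 0 = 27*(-2) + 0 = -54 + 0 = -54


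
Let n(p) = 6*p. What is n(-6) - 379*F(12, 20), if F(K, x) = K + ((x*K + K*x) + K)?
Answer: -191052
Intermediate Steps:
F(K, x) = 2*K + 2*K*x (F(K, x) = K + ((K*x + K*x) + K) = K + (2*K*x + K) = K + (K + 2*K*x) = 2*K + 2*K*x)
n(-6) - 379*F(12, 20) = 6*(-6) - 758*12*(1 + 20) = -36 - 758*12*21 = -36 - 379*504 = -36 - 191016 = -191052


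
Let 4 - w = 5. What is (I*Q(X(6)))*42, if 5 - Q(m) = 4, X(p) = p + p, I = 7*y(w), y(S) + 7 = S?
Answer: -2352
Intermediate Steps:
w = -1 (w = 4 - 1*5 = 4 - 5 = -1)
y(S) = -7 + S
I = -56 (I = 7*(-7 - 1) = 7*(-8) = -56)
X(p) = 2*p
Q(m) = 1 (Q(m) = 5 - 1*4 = 5 - 4 = 1)
(I*Q(X(6)))*42 = -56*1*42 = -56*42 = -2352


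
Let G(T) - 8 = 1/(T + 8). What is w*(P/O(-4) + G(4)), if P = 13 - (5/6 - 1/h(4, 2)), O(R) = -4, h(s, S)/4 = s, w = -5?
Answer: -4825/192 ≈ -25.130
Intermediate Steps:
h(s, S) = 4*s
G(T) = 8 + 1/(8 + T) (G(T) = 8 + 1/(T + 8) = 8 + 1/(8 + T))
P = 587/48 (P = 13 - (5/6 - 1/(4*4)) = 13 - (5*(⅙) - 1/16) = 13 - (⅚ - 1*1/16) = 13 - (⅚ - 1/16) = 13 - 1*37/48 = 13 - 37/48 = 587/48 ≈ 12.229)
w*(P/O(-4) + G(4)) = -5*((587/48)/(-4) + (65 + 8*4)/(8 + 4)) = -5*((587/48)*(-¼) + (65 + 32)/12) = -5*(-587/192 + (1/12)*97) = -5*(-587/192 + 97/12) = -5*965/192 = -4825/192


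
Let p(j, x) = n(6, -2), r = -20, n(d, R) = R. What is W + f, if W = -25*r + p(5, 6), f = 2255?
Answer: 2753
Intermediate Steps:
p(j, x) = -2
W = 498 (W = -25*(-20) - 2 = 500 - 2 = 498)
W + f = 498 + 2255 = 2753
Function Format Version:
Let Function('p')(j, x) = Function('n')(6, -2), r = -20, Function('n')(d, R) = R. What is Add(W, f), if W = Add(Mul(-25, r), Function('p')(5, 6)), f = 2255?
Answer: 2753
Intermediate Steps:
Function('p')(j, x) = -2
W = 498 (W = Add(Mul(-25, -20), -2) = Add(500, -2) = 498)
Add(W, f) = Add(498, 2255) = 2753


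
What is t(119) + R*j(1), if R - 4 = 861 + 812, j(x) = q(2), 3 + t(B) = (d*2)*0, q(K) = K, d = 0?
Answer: 3351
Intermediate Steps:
t(B) = -3 (t(B) = -3 + (0*2)*0 = -3 + 0*0 = -3 + 0 = -3)
j(x) = 2
R = 1677 (R = 4 + (861 + 812) = 4 + 1673 = 1677)
t(119) + R*j(1) = -3 + 1677*2 = -3 + 3354 = 3351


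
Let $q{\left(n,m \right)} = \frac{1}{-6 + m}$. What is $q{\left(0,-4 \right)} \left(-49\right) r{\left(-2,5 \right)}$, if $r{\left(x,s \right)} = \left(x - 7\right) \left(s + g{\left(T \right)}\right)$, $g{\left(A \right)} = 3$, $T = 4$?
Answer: $- \frac{1764}{5} \approx -352.8$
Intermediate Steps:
$r{\left(x,s \right)} = \left(-7 + x\right) \left(3 + s\right)$ ($r{\left(x,s \right)} = \left(x - 7\right) \left(s + 3\right) = \left(-7 + x\right) \left(3 + s\right)$)
$q{\left(0,-4 \right)} \left(-49\right) r{\left(-2,5 \right)} = \frac{1}{-6 - 4} \left(-49\right) \left(-21 - 35 + 3 \left(-2\right) + 5 \left(-2\right)\right) = \frac{1}{-10} \left(-49\right) \left(-21 - 35 - 6 - 10\right) = \left(- \frac{1}{10}\right) \left(-49\right) \left(-72\right) = \frac{49}{10} \left(-72\right) = - \frac{1764}{5}$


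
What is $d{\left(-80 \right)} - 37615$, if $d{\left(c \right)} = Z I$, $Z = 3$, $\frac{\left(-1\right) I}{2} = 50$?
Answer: $-37915$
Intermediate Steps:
$I = -100$ ($I = \left(-2\right) 50 = -100$)
$d{\left(c \right)} = -300$ ($d{\left(c \right)} = 3 \left(-100\right) = -300$)
$d{\left(-80 \right)} - 37615 = -300 - 37615 = -37915$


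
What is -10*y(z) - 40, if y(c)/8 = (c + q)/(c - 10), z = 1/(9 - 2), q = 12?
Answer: 4040/69 ≈ 58.551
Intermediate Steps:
z = ⅐ (z = 1/7 = ⅐ ≈ 0.14286)
y(c) = 8*(12 + c)/(-10 + c) (y(c) = 8*((c + 12)/(c - 10)) = 8*((12 + c)/(-10 + c)) = 8*(12 + c)/(-10 + c))
-10*y(z) - 40 = -80*(12 + ⅐)/(-10 + ⅐) - 40 = -80*85/((-69/7)*7) - 40 = -80*(-7)*85/(69*7) - 40 = -10*(-680/69) - 40 = 6800/69 - 40 = 4040/69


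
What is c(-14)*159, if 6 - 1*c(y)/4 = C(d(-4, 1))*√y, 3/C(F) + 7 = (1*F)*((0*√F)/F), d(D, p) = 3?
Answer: 3816 + 1908*I*√14/7 ≈ 3816.0 + 1019.9*I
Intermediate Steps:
C(F) = -3/7 (C(F) = 3/(-7 + (1*F)*((0*√F)/F)) = 3/(-7 + F*(0/F)) = 3/(-7 + F*0) = 3/(-7 + 0) = 3/(-7) = 3*(-⅐) = -3/7)
c(y) = 24 + 12*√y/7 (c(y) = 24 - (-12)*√y/7 = 24 + 12*√y/7)
c(-14)*159 = (24 + 12*√(-14)/7)*159 = (24 + 12*(I*√14)/7)*159 = (24 + 12*I*√14/7)*159 = 3816 + 1908*I*√14/7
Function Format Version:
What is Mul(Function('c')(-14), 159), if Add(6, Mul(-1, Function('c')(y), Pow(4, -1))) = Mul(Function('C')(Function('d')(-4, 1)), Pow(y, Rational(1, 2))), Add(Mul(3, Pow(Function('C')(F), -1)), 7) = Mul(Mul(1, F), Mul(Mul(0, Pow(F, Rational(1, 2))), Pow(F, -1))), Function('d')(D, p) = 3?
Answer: Add(3816, Mul(Rational(1908, 7), I, Pow(14, Rational(1, 2)))) ≈ Add(3816.0, Mul(1019.9, I))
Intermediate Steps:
Function('C')(F) = Rational(-3, 7) (Function('C')(F) = Mul(3, Pow(Add(-7, Mul(Mul(1, F), Mul(Mul(0, Pow(F, Rational(1, 2))), Pow(F, -1)))), -1)) = Mul(3, Pow(Add(-7, Mul(F, Mul(0, Pow(F, -1)))), -1)) = Mul(3, Pow(Add(-7, Mul(F, 0)), -1)) = Mul(3, Pow(Add(-7, 0), -1)) = Mul(3, Pow(-7, -1)) = Mul(3, Rational(-1, 7)) = Rational(-3, 7))
Function('c')(y) = Add(24, Mul(Rational(12, 7), Pow(y, Rational(1, 2)))) (Function('c')(y) = Add(24, Mul(-4, Mul(Rational(-3, 7), Pow(y, Rational(1, 2))))) = Add(24, Mul(Rational(12, 7), Pow(y, Rational(1, 2)))))
Mul(Function('c')(-14), 159) = Mul(Add(24, Mul(Rational(12, 7), Pow(-14, Rational(1, 2)))), 159) = Mul(Add(24, Mul(Rational(12, 7), Mul(I, Pow(14, Rational(1, 2))))), 159) = Mul(Add(24, Mul(Rational(12, 7), I, Pow(14, Rational(1, 2)))), 159) = Add(3816, Mul(Rational(1908, 7), I, Pow(14, Rational(1, 2))))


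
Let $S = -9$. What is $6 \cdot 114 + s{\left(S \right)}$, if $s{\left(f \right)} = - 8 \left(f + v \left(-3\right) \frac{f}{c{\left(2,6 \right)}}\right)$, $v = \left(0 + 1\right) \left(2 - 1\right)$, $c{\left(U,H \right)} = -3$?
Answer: $828$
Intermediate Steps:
$v = 1$ ($v = 1 \cdot 1 = 1$)
$s{\left(f \right)} = - 16 f$ ($s{\left(f \right)} = - 8 \left(f + 1 \left(-3\right) \frac{f}{-3}\right) = - 8 \left(f - 3 f \left(- \frac{1}{3}\right)\right) = - 8 \left(f - 3 \left(- \frac{f}{3}\right)\right) = - 8 \left(f + f\right) = - 8 \cdot 2 f = - 16 f$)
$6 \cdot 114 + s{\left(S \right)} = 6 \cdot 114 - -144 = 684 + 144 = 828$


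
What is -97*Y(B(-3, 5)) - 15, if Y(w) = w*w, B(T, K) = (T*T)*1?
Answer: -7872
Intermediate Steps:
B(T, K) = T**2 (B(T, K) = T**2*1 = T**2)
Y(w) = w**2
-97*Y(B(-3, 5)) - 15 = -97*((-3)**2)**2 - 15 = -97*9**2 - 15 = -97*81 - 15 = -7857 - 15 = -7872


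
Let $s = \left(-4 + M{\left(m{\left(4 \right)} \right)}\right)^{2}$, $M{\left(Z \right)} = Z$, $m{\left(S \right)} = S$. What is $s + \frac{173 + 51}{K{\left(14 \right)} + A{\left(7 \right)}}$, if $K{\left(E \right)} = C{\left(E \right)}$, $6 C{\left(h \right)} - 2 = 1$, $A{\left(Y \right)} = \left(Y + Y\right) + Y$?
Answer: $\frac{448}{43} \approx 10.419$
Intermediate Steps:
$A{\left(Y \right)} = 3 Y$ ($A{\left(Y \right)} = 2 Y + Y = 3 Y$)
$C{\left(h \right)} = \frac{1}{2}$ ($C{\left(h \right)} = \frac{1}{3} + \frac{1}{6} \cdot 1 = \frac{1}{3} + \frac{1}{6} = \frac{1}{2}$)
$K{\left(E \right)} = \frac{1}{2}$
$s = 0$ ($s = \left(-4 + 4\right)^{2} = 0^{2} = 0$)
$s + \frac{173 + 51}{K{\left(14 \right)} + A{\left(7 \right)}} = 0 + \frac{173 + 51}{\frac{1}{2} + 3 \cdot 7} = 0 + \frac{224}{\frac{1}{2} + 21} = 0 + \frac{224}{\frac{43}{2}} = 0 + 224 \cdot \frac{2}{43} = 0 + \frac{448}{43} = \frac{448}{43}$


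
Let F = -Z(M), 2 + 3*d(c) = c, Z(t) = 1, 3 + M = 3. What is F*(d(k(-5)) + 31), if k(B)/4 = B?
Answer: -71/3 ≈ -23.667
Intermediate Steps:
M = 0 (M = -3 + 3 = 0)
k(B) = 4*B
d(c) = -⅔ + c/3
F = -1 (F = -1*1 = -1)
F*(d(k(-5)) + 31) = -((-⅔ + (4*(-5))/3) + 31) = -((-⅔ + (⅓)*(-20)) + 31) = -((-⅔ - 20/3) + 31) = -(-22/3 + 31) = -1*71/3 = -71/3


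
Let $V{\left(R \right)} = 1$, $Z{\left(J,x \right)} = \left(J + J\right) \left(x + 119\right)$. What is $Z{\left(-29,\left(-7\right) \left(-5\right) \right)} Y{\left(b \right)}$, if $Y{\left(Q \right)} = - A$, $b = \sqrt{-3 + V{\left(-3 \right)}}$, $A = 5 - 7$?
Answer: $-17864$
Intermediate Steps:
$A = -2$
$Z{\left(J,x \right)} = 2 J \left(119 + x\right)$
$b = i \sqrt{2}$ ($b = \sqrt{-3 + 1} = \sqrt{-2} = i \sqrt{2} \approx 1.4142 i$)
$Y{\left(Q \right)} = 2$ ($Y{\left(Q \right)} = \left(-1\right) \left(-2\right) = 2$)
$Z{\left(-29,\left(-7\right) \left(-5\right) \right)} Y{\left(b \right)} = 2 \left(-29\right) \left(119 - -35\right) 2 = 2 \left(-29\right) \left(119 + 35\right) 2 = 2 \left(-29\right) 154 \cdot 2 = \left(-8932\right) 2 = -17864$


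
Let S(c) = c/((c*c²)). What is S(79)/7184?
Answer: 1/44835344 ≈ 2.2304e-8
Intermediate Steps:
S(c) = c⁻² (S(c) = c/(c³) = c/c³ = c⁻²)
S(79)/7184 = 1/(79²*7184) = (1/6241)*(1/7184) = 1/44835344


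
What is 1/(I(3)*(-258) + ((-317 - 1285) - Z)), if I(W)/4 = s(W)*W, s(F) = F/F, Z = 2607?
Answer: -1/7305 ≈ -0.00013689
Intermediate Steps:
s(F) = 1
I(W) = 4*W (I(W) = 4*(1*W) = 4*W)
1/(I(3)*(-258) + ((-317 - 1285) - Z)) = 1/((4*3)*(-258) + ((-317 - 1285) - 1*2607)) = 1/(12*(-258) + (-1602 - 2607)) = 1/(-3096 - 4209) = 1/(-7305) = -1/7305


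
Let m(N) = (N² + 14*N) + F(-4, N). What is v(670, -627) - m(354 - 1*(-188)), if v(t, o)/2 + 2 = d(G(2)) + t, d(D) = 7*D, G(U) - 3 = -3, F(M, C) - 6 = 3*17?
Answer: -300073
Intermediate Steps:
F(M, C) = 57 (F(M, C) = 6 + 3*17 = 6 + 51 = 57)
G(U) = 0 (G(U) = 3 - 3 = 0)
v(t, o) = -4 + 2*t (v(t, o) = -4 + 2*(7*0 + t) = -4 + 2*(0 + t) = -4 + 2*t)
m(N) = 57 + N² + 14*N (m(N) = (N² + 14*N) + 57 = 57 + N² + 14*N)
v(670, -627) - m(354 - 1*(-188)) = (-4 + 2*670) - (57 + (354 - 1*(-188))² + 14*(354 - 1*(-188))) = (-4 + 1340) - (57 + (354 + 188)² + 14*(354 + 188)) = 1336 - (57 + 542² + 14*542) = 1336 - (57 + 293764 + 7588) = 1336 - 1*301409 = 1336 - 301409 = -300073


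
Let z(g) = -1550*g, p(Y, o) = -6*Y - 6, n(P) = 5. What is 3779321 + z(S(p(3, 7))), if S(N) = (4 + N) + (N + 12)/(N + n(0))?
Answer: 72377499/19 ≈ 3.8093e+6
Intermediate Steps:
p(Y, o) = -6 - 6*Y
S(N) = 4 + N + (12 + N)/(5 + N) (S(N) = (4 + N) + (N + 12)/(N + 5) = (4 + N) + (12 + N)/(5 + N) = 4 + N + (12 + N)/(5 + N))
3779321 + z(S(p(3, 7))) = 3779321 - 1550*(32 + (-6 - 6*3)**2 + 10*(-6 - 6*3))/(5 + (-6 - 6*3)) = 3779321 - 1550*(32 + (-6 - 18)**2 + 10*(-6 - 18))/(5 + (-6 - 18)) = 3779321 - 1550*(32 + (-24)**2 + 10*(-24))/(5 - 24) = 3779321 - 1550*(32 + 576 - 240)/(-19) = 3779321 - (-1550)*368/19 = 3779321 - 1550*(-368/19) = 3779321 + 570400/19 = 72377499/19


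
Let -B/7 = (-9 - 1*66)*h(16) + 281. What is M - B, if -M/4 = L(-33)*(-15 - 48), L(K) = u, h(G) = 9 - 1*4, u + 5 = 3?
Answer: -1162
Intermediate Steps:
u = -2 (u = -5 + 3 = -2)
h(G) = 5 (h(G) = 9 - 4 = 5)
L(K) = -2
B = 658 (B = -7*((-9 - 1*66)*5 + 281) = -7*((-9 - 66)*5 + 281) = -7*(-75*5 + 281) = -7*(-375 + 281) = -7*(-94) = 658)
M = -504 (M = -(-8)*(-15 - 48) = -(-8)*(-63) = -4*126 = -504)
M - B = -504 - 1*658 = -504 - 658 = -1162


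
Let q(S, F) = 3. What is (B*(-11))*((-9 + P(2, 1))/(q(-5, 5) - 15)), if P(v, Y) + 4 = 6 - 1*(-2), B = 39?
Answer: -715/4 ≈ -178.75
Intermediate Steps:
P(v, Y) = 4 (P(v, Y) = -4 + (6 - 1*(-2)) = -4 + (6 + 2) = -4 + 8 = 4)
(B*(-11))*((-9 + P(2, 1))/(q(-5, 5) - 15)) = (39*(-11))*((-9 + 4)/(3 - 15)) = -(-2145)/(-12) = -(-2145)*(-1)/12 = -429*5/12 = -715/4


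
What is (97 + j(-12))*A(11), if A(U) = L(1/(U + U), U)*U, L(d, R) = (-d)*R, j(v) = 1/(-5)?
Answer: -2662/5 ≈ -532.40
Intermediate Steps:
j(v) = -1/5
L(d, R) = -R*d
A(U) = -U/2 (A(U) = (-U/(U + U))*U = (-U/(2*U))*U = (-U*1/(2*U))*U = -U/2)
(97 + j(-12))*A(11) = (97 - 1/5)*(-1/2*11) = (484/5)*(-11/2) = -2662/5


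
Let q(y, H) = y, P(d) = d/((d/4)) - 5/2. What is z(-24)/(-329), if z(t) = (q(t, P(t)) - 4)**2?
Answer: -112/47 ≈ -2.3830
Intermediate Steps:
P(d) = 3/2 (P(d) = d/((d*(1/4))) - 5*1/2 = d/((d/4)) - 5/2 = d*(4/d) - 5/2 = 4 - 5/2 = 3/2)
z(t) = (-4 + t)**2 (z(t) = (t - 4)**2 = (-4 + t)**2)
z(-24)/(-329) = (-4 - 24)**2/(-329) = (-28)**2*(-1/329) = 784*(-1/329) = -112/47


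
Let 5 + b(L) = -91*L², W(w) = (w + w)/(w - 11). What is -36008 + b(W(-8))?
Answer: -13023989/361 ≈ -36078.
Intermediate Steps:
W(w) = 2*w/(-11 + w) (W(w) = (2*w)/(-11 + w) = 2*w/(-11 + w))
b(L) = -5 - 91*L²
-36008 + b(W(-8)) = -36008 + (-5 - 91*256/(-11 - 8)²) = -36008 + (-5 - 91*(2*(-8)/(-19))²) = -36008 + (-5 - 91*(2*(-8)*(-1/19))²) = -36008 + (-5 - 91*(16/19)²) = -36008 + (-5 - 91*256/361) = -36008 + (-5 - 23296/361) = -36008 - 25101/361 = -13023989/361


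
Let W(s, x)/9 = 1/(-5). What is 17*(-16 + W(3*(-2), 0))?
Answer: -1513/5 ≈ -302.60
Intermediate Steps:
W(s, x) = -9/5 (W(s, x) = 9/(-5) = 9*(-⅕) = -9/5)
17*(-16 + W(3*(-2), 0)) = 17*(-16 - 9/5) = 17*(-89/5) = -1513/5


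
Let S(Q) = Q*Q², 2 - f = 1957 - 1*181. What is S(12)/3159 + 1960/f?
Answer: -57892/103779 ≈ -0.55784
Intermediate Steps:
f = -1774 (f = 2 - (1957 - 1*181) = 2 - (1957 - 181) = 2 - 1*1776 = 2 - 1776 = -1774)
S(Q) = Q³
S(12)/3159 + 1960/f = 12³/3159 + 1960/(-1774) = 1728*(1/3159) + 1960*(-1/1774) = 64/117 - 980/887 = -57892/103779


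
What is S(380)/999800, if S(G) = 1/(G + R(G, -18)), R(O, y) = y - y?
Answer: 1/379924000 ≈ 2.6321e-9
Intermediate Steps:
R(O, y) = 0
S(G) = 1/G (S(G) = 1/(G + 0) = 1/G)
S(380)/999800 = 1/(380*999800) = (1/380)*(1/999800) = 1/379924000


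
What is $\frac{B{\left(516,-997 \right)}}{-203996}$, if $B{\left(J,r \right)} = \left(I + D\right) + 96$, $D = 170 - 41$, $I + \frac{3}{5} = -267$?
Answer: $\frac{213}{1019980} \approx 0.00020883$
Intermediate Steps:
$I = - \frac{1338}{5}$ ($I = - \frac{3}{5} - 267 = - \frac{1338}{5} \approx -267.6$)
$D = 129$
$B{\left(J,r \right)} = - \frac{213}{5}$ ($B{\left(J,r \right)} = \left(- \frac{1338}{5} + 129\right) + 96 = - \frac{693}{5} + 96 = - \frac{213}{5}$)
$\frac{B{\left(516,-997 \right)}}{-203996} = - \frac{213}{5 \left(-203996\right)} = \left(- \frac{213}{5}\right) \left(- \frac{1}{203996}\right) = \frac{213}{1019980}$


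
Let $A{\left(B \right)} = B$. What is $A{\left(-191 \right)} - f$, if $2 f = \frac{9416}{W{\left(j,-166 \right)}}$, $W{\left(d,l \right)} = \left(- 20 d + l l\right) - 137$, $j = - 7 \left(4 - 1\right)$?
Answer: $- \frac{5321957}{27839} \approx -191.17$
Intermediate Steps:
$j = -21$ ($j = \left(-7\right) 3 = -21$)
$W{\left(d,l \right)} = -137 + l^{2} - 20 d$ ($W{\left(d,l \right)} = \left(- 20 d + l^{2}\right) - 137 = \left(l^{2} - 20 d\right) - 137 = -137 + l^{2} - 20 d$)
$f = \frac{4708}{27839}$ ($f = \frac{9416 \frac{1}{-137 + \left(-166\right)^{2} - -420}}{2} = \frac{9416 \frac{1}{-137 + 27556 + 420}}{2} = \frac{9416 \cdot \frac{1}{27839}}{2} = \frac{1}{2} \cdot \frac{9416}{27839} = \frac{4708}{27839} \approx 0.16912$)
$A{\left(-191 \right)} - f = -191 - \frac{4708}{27839} = - \frac{5321957}{27839}$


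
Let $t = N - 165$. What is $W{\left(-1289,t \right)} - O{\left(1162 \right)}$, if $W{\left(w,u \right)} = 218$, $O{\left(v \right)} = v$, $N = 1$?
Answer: $-944$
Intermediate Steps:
$t = -164$ ($t = 1 - 165 = -164$)
$W{\left(-1289,t \right)} - O{\left(1162 \right)} = 218 - 1162 = -944$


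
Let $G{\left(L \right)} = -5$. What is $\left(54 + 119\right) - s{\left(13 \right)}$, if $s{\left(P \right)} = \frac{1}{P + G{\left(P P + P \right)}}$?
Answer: $\frac{1383}{8} \approx 172.88$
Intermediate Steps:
$s{\left(P \right)} = \frac{1}{-5 + P}$ ($s{\left(P \right)} = \frac{1}{P - 5} = \frac{1}{-5 + P}$)
$\left(54 + 119\right) - s{\left(13 \right)} = \left(54 + 119\right) - \frac{1}{-5 + 13} = 173 - \frac{1}{8} = \frac{1383}{8}$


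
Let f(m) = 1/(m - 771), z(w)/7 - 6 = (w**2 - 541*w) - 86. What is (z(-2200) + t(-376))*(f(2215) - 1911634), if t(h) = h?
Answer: -29129435877328920/361 ≈ -8.0691e+13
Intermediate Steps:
z(w) = -560 - 3787*w + 7*w**2 (z(w) = 42 + 7*((w**2 - 541*w) - 86) = 42 + 7*(-86 + w**2 - 541*w) = 42 + (-602 - 3787*w + 7*w**2) = -560 - 3787*w + 7*w**2)
f(m) = 1/(-771 + m)
(z(-2200) + t(-376))*(f(2215) - 1911634) = ((-560 - 3787*(-2200) + 7*(-2200)**2) - 376)*(1/(-771 + 2215) - 1911634) = ((-560 + 8331400 + 7*4840000) - 376)*(1/1444 - 1911634) = ((-560 + 8331400 + 33880000) - 376)*(1/1444 - 1911634) = (42210840 - 376)*(-2760399495/1444) = 42210464*(-2760399495/1444) = -29129435877328920/361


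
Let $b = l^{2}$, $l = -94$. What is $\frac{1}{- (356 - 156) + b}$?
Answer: $\frac{1}{8636} \approx 0.00011579$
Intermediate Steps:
$b = 8836$ ($b = \left(-94\right)^{2} = 8836$)
$\frac{1}{- (356 - 156) + b} = \frac{1}{- (356 - 156) + 8836} = \frac{1}{\left(-1\right) 200 + 8836} = \frac{1}{-200 + 8836} = \frac{1}{8636}$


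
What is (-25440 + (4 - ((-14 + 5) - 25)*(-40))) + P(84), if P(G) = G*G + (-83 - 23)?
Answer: -19846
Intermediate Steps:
P(G) = -106 + G² (P(G) = G² - 106 = -106 + G²)
(-25440 + (4 - ((-14 + 5) - 25)*(-40))) + P(84) = (-25440 + (4 - ((-14 + 5) - 25)*(-40))) + (-106 + 84²) = (-25440 + (4 - (-9 - 25)*(-40))) + (-106 + 7056) = (-25440 + (4 - (-34)*(-40))) + 6950 = (-25440 + (4 - 1*1360)) + 6950 = (-25440 + (4 - 1360)) + 6950 = (-25440 - 1356) + 6950 = -26796 + 6950 = -19846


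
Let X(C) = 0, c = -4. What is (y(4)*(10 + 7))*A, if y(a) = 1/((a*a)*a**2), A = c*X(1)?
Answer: 0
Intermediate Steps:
A = 0 (A = -4*0 = 0)
y(a) = a**(-4) (y(a) = 1/(a**2*a**2) = 1/a**4 = a**(-4))
(y(4)*(10 + 7))*A = ((10 + 7)/4**4)*0 = ((1/256)*17)*0 = (17/256)*0 = 0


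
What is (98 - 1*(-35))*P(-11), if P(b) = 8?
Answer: 1064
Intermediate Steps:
(98 - 1*(-35))*P(-11) = (98 - 1*(-35))*8 = (98 + 35)*8 = 133*8 = 1064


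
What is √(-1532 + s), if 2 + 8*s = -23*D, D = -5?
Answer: I*√24286/4 ≈ 38.96*I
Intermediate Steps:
s = 113/8 (s = -¼ + (-23*(-5))/8 = -¼ + (⅛)*115 = -¼ + 115/8 = 113/8 ≈ 14.125)
√(-1532 + s) = √(-1532 + 113/8) = √(-12143/8) = I*√24286/4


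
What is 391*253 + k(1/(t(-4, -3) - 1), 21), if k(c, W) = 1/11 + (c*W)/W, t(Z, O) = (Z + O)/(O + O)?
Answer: 1088220/11 ≈ 98929.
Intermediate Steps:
t(Z, O) = (O + Z)/(2*O) (t(Z, O) = (O + Z)/((2*O)) = (O + Z)*(1/(2*O)) = (O + Z)/(2*O))
k(c, W) = 1/11 + c (k(c, W) = 1*(1/11) + (W*c)/W = 1/11 + c)
391*253 + k(1/(t(-4, -3) - 1), 21) = 391*253 + (1/11 + 1/((1/2)*(-3 - 4)/(-3) - 1)) = 98923 + (1/11 + 1/((1/2)*(-1/3)*(-7) - 1)) = 98923 + (1/11 + 1/(7/6 - 1)) = 98923 + (1/11 + 1/(1/6)) = 98923 + (1/11 + 6) = 98923 + 67/11 = 1088220/11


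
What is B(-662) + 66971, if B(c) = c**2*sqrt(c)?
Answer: 66971 + 438244*I*sqrt(662) ≈ 66971.0 + 1.1276e+7*I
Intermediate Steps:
B(c) = c**(5/2)
B(-662) + 66971 = (-662)**(5/2) + 66971 = 438244*I*sqrt(662) + 66971 = 66971 + 438244*I*sqrt(662)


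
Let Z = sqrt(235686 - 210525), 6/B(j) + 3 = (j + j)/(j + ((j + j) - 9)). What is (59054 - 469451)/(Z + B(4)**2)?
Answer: -2607228/1565 + 8047*sqrt(25161)/1565 ≈ -850.35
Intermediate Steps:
B(j) = 6/(-3 + 2*j/(-9 + 3*j)) (B(j) = 6/(-3 + (j + j)/(j + ((j + j) - 9))) = 6/(-3 + (2*j)/(j + (2*j - 9))) = 6/(-3 + (2*j)/(j + (-9 + 2*j))) = 6/(-3 + (2*j)/(-9 + 3*j)) = 6/(-3 + 2*j/(-9 + 3*j)))
Z = sqrt(25161) ≈ 158.62
(59054 - 469451)/(Z + B(4)**2) = (59054 - 469451)/(sqrt(25161) + (18*(3 - 1*4)/(-27 + 7*4))**2) = -410397/(sqrt(25161) + (18*(3 - 4)/(-27 + 28))**2) = -410397/(sqrt(25161) + (18*(-1)/1)**2) = -410397/(sqrt(25161) + (18*1*(-1))**2) = -410397/(sqrt(25161) + (-18)**2) = -410397/(sqrt(25161) + 324) = -410397/(324 + sqrt(25161))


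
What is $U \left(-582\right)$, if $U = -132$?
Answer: $76824$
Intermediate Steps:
$U \left(-582\right) = \left(-132\right) \left(-582\right) = 76824$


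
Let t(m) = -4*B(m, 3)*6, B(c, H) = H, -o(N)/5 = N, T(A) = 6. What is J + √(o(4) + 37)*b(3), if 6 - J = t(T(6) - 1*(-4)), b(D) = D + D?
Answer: 78 + 6*√17 ≈ 102.74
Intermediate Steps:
o(N) = -5*N
b(D) = 2*D
t(m) = -72 (t(m) = -4*3*6 = -12*6 = -72)
J = 78 (J = 6 - 1*(-72) = 6 + 72 = 78)
J + √(o(4) + 37)*b(3) = 78 + √(-5*4 + 37)*(2*3) = 78 + √(-20 + 37)*6 = 78 + √17*6 = 78 + 6*√17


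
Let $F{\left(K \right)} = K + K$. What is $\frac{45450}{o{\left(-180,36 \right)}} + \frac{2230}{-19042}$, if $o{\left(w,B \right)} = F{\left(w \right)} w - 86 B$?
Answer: $\frac{20218305}{32637988} \approx 0.61947$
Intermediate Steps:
$F{\left(K \right)} = 2 K$
$o{\left(w,B \right)} = - 86 B + 2 w^{2}$ ($o{\left(w,B \right)} = 2 w w - 86 B = 2 w^{2} - 86 B = - 86 B + 2 w^{2}$)
$\frac{45450}{o{\left(-180,36 \right)}} + \frac{2230}{-19042} = \frac{45450}{\left(-86\right) 36 + 2 \left(-180\right)^{2}} + \frac{2230}{-19042} = \frac{45450}{-3096 + 2 \cdot 32400} + 2230 \left(- \frac{1}{19042}\right) = \frac{45450}{-3096 + 64800} - \frac{1115}{9521} = \frac{45450}{61704} - \frac{1115}{9521} = 45450 \cdot \frac{1}{61704} - \frac{1115}{9521} = \frac{2525}{3428} - \frac{1115}{9521} = \frac{20218305}{32637988}$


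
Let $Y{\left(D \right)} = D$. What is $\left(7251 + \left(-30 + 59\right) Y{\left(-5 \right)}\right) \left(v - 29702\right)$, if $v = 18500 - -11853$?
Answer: $4626006$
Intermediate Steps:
$v = 30353$ ($v = 18500 + 11853 = 30353$)
$\left(7251 + \left(-30 + 59\right) Y{\left(-5 \right)}\right) \left(v - 29702\right) = \left(7251 + \left(-30 + 59\right) \left(-5\right)\right) \left(30353 - 29702\right) = \left(7251 + 29 \left(-5\right)\right) 651 = \left(7251 - 145\right) 651 = 7106 \cdot 651 = 4626006$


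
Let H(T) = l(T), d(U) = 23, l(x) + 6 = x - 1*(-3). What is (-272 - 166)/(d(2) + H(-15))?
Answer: -438/5 ≈ -87.600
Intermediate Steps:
l(x) = -3 + x (l(x) = -6 + (x - 1*(-3)) = -6 + (x + 3) = -6 + (3 + x) = -3 + x)
H(T) = -3 + T
(-272 - 166)/(d(2) + H(-15)) = (-272 - 166)/(23 + (-3 - 15)) = -438/(23 - 18) = -438/5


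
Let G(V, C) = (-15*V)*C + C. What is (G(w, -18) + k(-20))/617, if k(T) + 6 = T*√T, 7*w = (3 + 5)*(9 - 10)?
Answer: -2328/4319 - 40*I*√5/617 ≈ -0.53901 - 0.14496*I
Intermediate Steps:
w = -8/7 (w = ((3 + 5)*(9 - 10))/7 = (8*(-1))/7 = (⅐)*(-8) = -8/7 ≈ -1.1429)
k(T) = -6 + T^(3/2) (k(T) = -6 + T*√T = -6 + T^(3/2))
G(V, C) = C - 15*C*V (G(V, C) = -15*C*V + C = C - 15*C*V)
(G(w, -18) + k(-20))/617 = (-18*(1 - 15*(-8/7)) + (-6 + (-20)^(3/2)))/617 = (-18*(1 + 120/7) + (-6 - 40*I*√5))*(1/617) = (-18*127/7 + (-6 - 40*I*√5))*(1/617) = (-2286/7 + (-6 - 40*I*√5))*(1/617) = (-2328/7 - 40*I*√5)*(1/617) = -2328/4319 - 40*I*√5/617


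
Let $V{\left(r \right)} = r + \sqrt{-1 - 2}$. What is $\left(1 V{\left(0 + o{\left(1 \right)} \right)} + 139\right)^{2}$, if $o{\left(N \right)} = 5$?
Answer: $\left(144 + i \sqrt{3}\right)^{2} \approx 20733.0 + 498.8 i$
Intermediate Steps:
$V{\left(r \right)} = r + i \sqrt{3}$ ($V{\left(r \right)} = r + \sqrt{-3} = r + i \sqrt{3}$)
$\left(1 V{\left(0 + o{\left(1 \right)} \right)} + 139\right)^{2} = \left(1 \left(\left(0 + 5\right) + i \sqrt{3}\right) + 139\right)^{2} = \left(1 \left(5 + i \sqrt{3}\right) + 139\right)^{2} = \left(\left(5 + i \sqrt{3}\right) + 139\right)^{2} = \left(144 + i \sqrt{3}\right)^{2}$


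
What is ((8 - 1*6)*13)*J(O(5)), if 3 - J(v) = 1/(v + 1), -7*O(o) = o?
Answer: -13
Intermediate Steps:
O(o) = -o/7
J(v) = 3 - 1/(1 + v) (J(v) = 3 - 1/(v + 1) = 3 - 1/(1 + v))
((8 - 1*6)*13)*J(O(5)) = ((8 - 1*6)*13)*((2 + 3*(-⅐*5))/(1 - ⅐*5)) = ((8 - 6)*13)*((2 + 3*(-5/7))/(1 - 5/7)) = (2*13)*((2 - 15/7)/(2/7)) = 26*((7/2)*(-⅐)) = 26*(-½) = -13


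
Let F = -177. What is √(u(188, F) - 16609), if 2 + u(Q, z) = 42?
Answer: 3*I*√1841 ≈ 128.72*I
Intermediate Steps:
u(Q, z) = 40 (u(Q, z) = -2 + 42 = 40)
√(u(188, F) - 16609) = √(40 - 16609) = √(-16569) = 3*I*√1841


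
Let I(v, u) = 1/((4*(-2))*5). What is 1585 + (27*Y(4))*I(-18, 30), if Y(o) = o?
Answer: 15823/10 ≈ 1582.3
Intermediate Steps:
I(v, u) = -1/40 (I(v, u) = 1/(-8*5) = 1/(-40) = -1/40)
1585 + (27*Y(4))*I(-18, 30) = 1585 + (27*4)*(-1/40) = 1585 + 108*(-1/40) = 1585 - 27/10 = 15823/10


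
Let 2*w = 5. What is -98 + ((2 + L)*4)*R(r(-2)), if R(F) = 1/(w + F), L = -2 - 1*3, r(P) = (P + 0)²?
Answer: -1298/13 ≈ -99.846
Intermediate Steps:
w = 5/2 (w = (½)*5 = 5/2 ≈ 2.5000)
r(P) = P²
L = -5 (L = -2 - 3 = -5)
R(F) = 1/(5/2 + F)
-98 + ((2 + L)*4)*R(r(-2)) = -98 + ((2 - 5)*4)*(2/(5 + 2*(-2)²)) = -98 + (-3*4)*(2/(5 + 2*4)) = -98 - 24/(5 + 8) = -98 - 24/13 = -1298/13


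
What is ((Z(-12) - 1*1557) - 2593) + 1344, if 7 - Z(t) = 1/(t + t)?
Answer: -67175/24 ≈ -2799.0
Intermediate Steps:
Z(t) = 7 - 1/(2*t) (Z(t) = 7 - 1/(t + t) = 7 - 1/(2*t))
((Z(-12) - 1*1557) - 2593) + 1344 = (((7 - 1/2/(-12)) - 1*1557) - 2593) + 1344 = (((7 - 1/2*(-1/12)) - 1557) - 2593) + 1344 = (((7 + 1/24) - 1557) - 2593) + 1344 = ((169/24 - 1557) - 2593) + 1344 = (-37199/24 - 2593) + 1344 = -99431/24 + 1344 = -67175/24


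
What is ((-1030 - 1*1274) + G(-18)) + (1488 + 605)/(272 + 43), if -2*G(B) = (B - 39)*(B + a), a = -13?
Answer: -286277/90 ≈ -3180.9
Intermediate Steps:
G(B) = -(-39 + B)*(-13 + B)/2 (G(B) = -(B - 39)*(B - 13)/2 = -(-39 + B)*(-13 + B)/2)
((-1030 - 1*1274) + G(-18)) + (1488 + 605)/(272 + 43) = ((-1030 - 1*1274) + (-507/2 + 26*(-18) - 1/2*(-18)**2)) + (1488 + 605)/(272 + 43) = ((-1030 - 1274) + (-507/2 - 468 - 1/2*324)) + 2093/315 = (-2304 + (-507/2 - 468 - 162)) + 2093*(1/315) = (-2304 - 1767/2) + 299/45 = -6375/2 + 299/45 = -286277/90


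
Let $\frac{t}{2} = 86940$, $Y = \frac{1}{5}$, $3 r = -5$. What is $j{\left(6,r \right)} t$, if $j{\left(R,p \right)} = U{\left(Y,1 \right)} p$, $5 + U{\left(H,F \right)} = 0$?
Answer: $1449000$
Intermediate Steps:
$r = - \frac{5}{3}$ ($r = \frac{1}{3} \left(-5\right) = - \frac{5}{3} \approx -1.6667$)
$Y = \frac{1}{5} \approx 0.2$
$U{\left(H,F \right)} = -5$ ($U{\left(H,F \right)} = -5 + 0 = -5$)
$j{\left(R,p \right)} = - 5 p$
$t = 173880$ ($t = 2 \cdot 86940 = 173880$)
$j{\left(6,r \right)} t = \left(-5\right) \left(- \frac{5}{3}\right) 173880 = \frac{25}{3} \cdot 173880 = 1449000$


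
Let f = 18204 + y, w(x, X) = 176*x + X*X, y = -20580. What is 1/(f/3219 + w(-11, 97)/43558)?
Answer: -1611646/913083 ≈ -1.7651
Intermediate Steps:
w(x, X) = X² + 176*x (w(x, X) = 176*x + X² = X² + 176*x)
f = -2376 (f = 18204 - 20580 = -2376)
1/(f/3219 + w(-11, 97)/43558) = 1/(-2376/3219 + (97² + 176*(-11))/43558) = 1/(-2376*1/3219 + (9409 - 1936)*(1/43558)) = 1/(-792/1073 + 7473*(1/43558)) = 1/(-792/1073 + 7473/43558) = 1/(-913083/1611646) = -1611646/913083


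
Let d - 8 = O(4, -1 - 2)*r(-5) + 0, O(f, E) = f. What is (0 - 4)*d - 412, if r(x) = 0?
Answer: -444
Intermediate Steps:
d = 8 (d = 8 + (4*0 + 0) = 8 + (0 + 0) = 8 + 0 = 8)
(0 - 4)*d - 412 = (0 - 4)*8 - 412 = -4*8 - 412 = -32 - 412 = -444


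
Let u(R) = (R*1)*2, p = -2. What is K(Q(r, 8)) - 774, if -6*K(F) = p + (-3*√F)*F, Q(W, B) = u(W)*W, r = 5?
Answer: -2321/3 + 125*√2 ≈ -596.89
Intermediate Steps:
u(R) = 2*R (u(R) = R*2 = 2*R)
Q(W, B) = 2*W² (Q(W, B) = (2*W)*W = 2*W²)
K(F) = ⅓ + F^(3/2)/2 (K(F) = -(-2 + (-3*√F)*F)/6 = -(-2 - 3*F^(3/2))/6 = ⅓ + F^(3/2)/2)
K(Q(r, 8)) - 774 = (⅓ + (2*5²)^(3/2)/2) - 774 = (⅓ + (2*25)^(3/2)/2) - 774 = (⅓ + 50^(3/2)/2) - 774 = (⅓ + (250*√2)/2) - 774 = (⅓ + 125*√2) - 774 = -2321/3 + 125*√2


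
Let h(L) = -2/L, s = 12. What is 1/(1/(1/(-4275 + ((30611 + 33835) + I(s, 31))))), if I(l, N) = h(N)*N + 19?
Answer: 1/60188 ≈ 1.6615e-5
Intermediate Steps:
I(l, N) = 17 (I(l, N) = (-2/N)*N + 19 = -2 + 19 = 17)
1/(1/(1/(-4275 + ((30611 + 33835) + I(s, 31))))) = 1/(1/(1/(-4275 + ((30611 + 33835) + 17)))) = 1/(1/(1/(-4275 + (64446 + 17)))) = 1/(1/(1/(-4275 + 64463))) = 1/(1/(1/60188)) = 1/60188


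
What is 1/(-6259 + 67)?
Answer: -1/6192 ≈ -0.00016150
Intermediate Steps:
1/(-6259 + 67) = 1/(-6192) = -1/6192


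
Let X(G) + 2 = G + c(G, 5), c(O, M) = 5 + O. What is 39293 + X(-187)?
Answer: 38922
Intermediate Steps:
X(G) = 3 + 2*G (X(G) = -2 + (G + (5 + G)) = -2 + (5 + 2*G) = 3 + 2*G)
39293 + X(-187) = 39293 + (3 + 2*(-187)) = 39293 + (3 - 374) = 39293 - 371 = 38922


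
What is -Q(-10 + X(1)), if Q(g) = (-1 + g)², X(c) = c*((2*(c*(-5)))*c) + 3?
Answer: -324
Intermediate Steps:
X(c) = 3 - 10*c³ (X(c) = c*((2*(-5*c))*c) + 3 = c*((-10*c)*c) + 3 = c*(-10*c²) + 3 = -10*c³ + 3 = 3 - 10*c³)
-Q(-10 + X(1)) = -(-1 + (-10 + (3 - 10*1³)))² = -(-1 + (-10 + (3 - 10*1)))² = -(-1 + (-10 + (3 - 10)))² = -(-1 + (-10 - 7))² = -(-1 - 17)² = -1*(-18)² = -1*324 = -324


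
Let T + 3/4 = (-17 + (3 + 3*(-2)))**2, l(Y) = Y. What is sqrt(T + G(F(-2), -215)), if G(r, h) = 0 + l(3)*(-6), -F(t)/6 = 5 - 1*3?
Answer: 5*sqrt(61)/2 ≈ 19.526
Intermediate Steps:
F(t) = -12 (F(t) = -6*(5 - 1*3) = -6*(5 - 3) = -6*2 = -12)
G(r, h) = -18 (G(r, h) = 0 + 3*(-6) = 0 - 18 = -18)
T = 1597/4 (T = -3/4 + (-17 + (3 + 3*(-2)))**2 = -3/4 + (-17 + (3 - 6))**2 = -3/4 + (-17 - 3)**2 = -3/4 + (-20)**2 = -3/4 + 400 = 1597/4 ≈ 399.25)
sqrt(T + G(F(-2), -215)) = sqrt(1597/4 - 18) = sqrt(1525/4) = 5*sqrt(61)/2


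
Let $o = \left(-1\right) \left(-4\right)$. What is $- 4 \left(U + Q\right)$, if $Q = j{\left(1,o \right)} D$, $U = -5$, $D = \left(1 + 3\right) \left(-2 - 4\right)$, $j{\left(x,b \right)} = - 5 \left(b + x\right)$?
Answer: $-2380$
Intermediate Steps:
$o = 4$
$j{\left(x,b \right)} = - 5 b - 5 x$
$D = -24$ ($D = 4 \left(-6\right) = -24$)
$Q = 600$ ($Q = \left(\left(-5\right) 4 - 5\right) \left(-24\right) = \left(-20 - 5\right) \left(-24\right) = \left(-25\right) \left(-24\right) = 600$)
$- 4 \left(U + Q\right) = - 4 \left(-5 + 600\right) = \left(-4\right) 595 = -2380$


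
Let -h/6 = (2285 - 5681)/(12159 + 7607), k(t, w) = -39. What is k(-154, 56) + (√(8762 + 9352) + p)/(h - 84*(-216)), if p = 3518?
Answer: -3479498933/89663670 + 9883*√18114/179327340 ≈ -38.799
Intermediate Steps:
h = 10188/9883 (h = -6*(2285 - 5681)/(12159 + 7607) = -(-20376)/19766 = -6*(-1698/9883) = 10188/9883 ≈ 1.0309)
k(-154, 56) + (√(8762 + 9352) + p)/(h - 84*(-216)) = -39 + (√(8762 + 9352) + 3518)/(10188/9883 - 84*(-216)) = -39 + (√18114 + 3518)/(10188/9883 + 18144) = -39 + (3518 + √18114)/(179327340/9883) = -39 + (3518 + √18114)*(9883/179327340) = -39 + (17384197/89663670 + 9883*√18114/179327340) = -3479498933/89663670 + 9883*√18114/179327340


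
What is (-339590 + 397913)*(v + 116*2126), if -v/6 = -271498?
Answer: 109390852092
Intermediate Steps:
v = 1628988 (v = -6*(-271498) = 1628988)
(-339590 + 397913)*(v + 116*2126) = (-339590 + 397913)*(1628988 + 116*2126) = 58323*(1628988 + 246616) = 58323*1875604 = 109390852092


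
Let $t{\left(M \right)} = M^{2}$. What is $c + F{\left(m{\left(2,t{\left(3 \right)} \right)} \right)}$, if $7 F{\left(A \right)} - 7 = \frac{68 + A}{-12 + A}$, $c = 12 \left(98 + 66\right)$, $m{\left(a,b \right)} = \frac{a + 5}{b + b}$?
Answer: $\frac{2879416}{1463} \approx 1968.2$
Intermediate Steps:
$m{\left(a,b \right)} = \frac{5 + a}{2 b}$
$c = 1968$ ($c = 12 \cdot 164 = 1968$)
$F{\left(A \right)} = 1 + \frac{68 + A}{7 \left(-12 + A\right)}$ ($F{\left(A \right)} = 1 + \frac{\left(68 + A\right) \frac{1}{-12 + A}}{7} = 1 + \frac{\frac{1}{-12 + A} \left(68 + A\right)}{7} = 1 + \frac{68 + A}{7 \left(-12 + A\right)}$)
$c + F{\left(m{\left(2,t{\left(3 \right)} \right)} \right)} = 1968 + \frac{8 \left(-2 + \frac{5 + 2}{2 \cdot 3^{2}}\right)}{7 \left(-12 + \frac{5 + 2}{2 \cdot 3^{2}}\right)} = 1968 + \frac{8 \left(-2 + \frac{1}{2} \cdot \frac{1}{9} \cdot 7\right)}{7 \left(-12 + \frac{1}{2} \cdot \frac{1}{9} \cdot 7\right)} = 1968 + \frac{8 \left(-2 + \frac{7}{18}\right)}{7 \left(-12 + \frac{7}{18}\right)} = 1968 + \frac{8}{7} \frac{1}{- \frac{209}{18}} \left(- \frac{29}{18}\right) = 1968 + \frac{8}{7} \left(- \frac{18}{209}\right) \left(- \frac{29}{18}\right) = 1968 + \frac{232}{1463} = \frac{2879416}{1463}$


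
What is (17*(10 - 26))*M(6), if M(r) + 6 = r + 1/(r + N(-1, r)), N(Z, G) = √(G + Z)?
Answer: -1632/31 + 272*√5/31 ≈ -33.025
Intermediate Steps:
M(r) = -6 + r + 1/(r + √(-1 + r)) (M(r) = -6 + (r + 1/(r + √(r - 1))) = -6 + (r + 1/(r + √(-1 + r))) = -6 + r + 1/(r + √(-1 + r)))
(17*(10 - 26))*M(6) = (17*(10 - 26))*((1 + 6² - 6*6 - 6*√(-1 + 6) + 6*√(-1 + 6))/(6 + √(-1 + 6))) = (17*(-16))*((1 + 36 - 36 - 6*√5 + 6*√5)/(6 + √5)) = -272/(6 + √5)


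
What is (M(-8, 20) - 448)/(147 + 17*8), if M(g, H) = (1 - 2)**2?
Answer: -447/283 ≈ -1.5795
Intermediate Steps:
M(g, H) = 1 (M(g, H) = (-1)**2 = 1)
(M(-8, 20) - 448)/(147 + 17*8) = (1 - 448)/(147 + 17*8) = -447/(147 + 136) = -447/283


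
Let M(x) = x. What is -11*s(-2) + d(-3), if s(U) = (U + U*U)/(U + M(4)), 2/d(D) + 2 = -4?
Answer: -34/3 ≈ -11.333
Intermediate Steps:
d(D) = -1/3 (d(D) = 2/(-2 - 4) = 2/(-6) = 2*(-1/6) = -1/3)
s(U) = (U + U**2)/(4 + U) (s(U) = (U + U*U)/(U + 4) = (U + U**2)/(4 + U))
-11*s(-2) + d(-3) = -(-22)*(1 - 2)/(4 - 2) - 1/3 = -(-22)*(-1)/2 - 1/3 = -11*1 - 1/3 = -11 - 1/3 = -34/3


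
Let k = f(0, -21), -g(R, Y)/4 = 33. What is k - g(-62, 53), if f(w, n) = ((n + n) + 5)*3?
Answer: 21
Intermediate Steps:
f(w, n) = 15 + 6*n (f(w, n) = (2*n + 5)*3 = (5 + 2*n)*3 = 15 + 6*n)
g(R, Y) = -132 (g(R, Y) = -4*33 = -132)
k = -111 (k = 15 + 6*(-21) = 15 - 126 = -111)
k - g(-62, 53) = -111 - 1*(-132) = -111 + 132 = 21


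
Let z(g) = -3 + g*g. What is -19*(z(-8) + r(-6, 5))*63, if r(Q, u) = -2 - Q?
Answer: -77805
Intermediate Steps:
z(g) = -3 + g**2
-19*(z(-8) + r(-6, 5))*63 = -19*((-3 + (-8)**2) + (-2 - 1*(-6)))*63 = -19*((-3 + 64) + (-2 + 6))*63 = -19*(61 + 4)*63 = -1235*63 = -19*4095 = -77805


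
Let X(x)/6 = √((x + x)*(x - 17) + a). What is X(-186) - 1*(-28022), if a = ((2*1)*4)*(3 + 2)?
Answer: 28022 + 12*√18889 ≈ 29671.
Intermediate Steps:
a = 40 (a = (2*4)*5 = 8*5 = 40)
X(x) = 6*√(40 + 2*x*(-17 + x)) (X(x) = 6*√((x + x)*(x - 17) + 40) = 6*√((2*x)*(-17 + x) + 40) = 6*√(2*x*(-17 + x) + 40) = 6*√(40 + 2*x*(-17 + x)))
X(-186) - 1*(-28022) = 6*√(40 - 34*(-186) + 2*(-186)²) - 1*(-28022) = 6*√(40 + 6324 + 2*34596) + 28022 = 6*√(40 + 6324 + 69192) + 28022 = 6*√75556 + 28022 = 6*(2*√18889) + 28022 = 12*√18889 + 28022 = 28022 + 12*√18889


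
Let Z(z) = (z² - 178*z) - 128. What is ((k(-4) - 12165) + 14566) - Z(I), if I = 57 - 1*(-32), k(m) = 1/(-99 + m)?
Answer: 1076349/103 ≈ 10450.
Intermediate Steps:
I = 89 (I = 57 + 32 = 89)
Z(z) = -128 + z² - 178*z
((k(-4) - 12165) + 14566) - Z(I) = ((1/(-99 - 4) - 12165) + 14566) - (-128 + 89² - 178*89) = ((1/(-103) - 12165) + 14566) - (-128 + 7921 - 15842) = ((-1/103 - 12165) + 14566) - 1*(-8049) = (-1252996/103 + 14566) + 8049 = 247302/103 + 8049 = 1076349/103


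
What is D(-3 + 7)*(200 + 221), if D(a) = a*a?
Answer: 6736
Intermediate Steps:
D(a) = a²
D(-3 + 7)*(200 + 221) = (-3 + 7)²*(200 + 221) = 4²*421 = 16*421 = 6736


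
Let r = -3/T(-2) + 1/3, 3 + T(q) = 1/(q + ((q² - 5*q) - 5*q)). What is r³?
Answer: 18191447/7414875 ≈ 2.4534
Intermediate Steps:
T(q) = -3 + 1/(q² - 9*q) (T(q) = -3 + 1/(q + ((q² - 5*q) - 5*q)) = -3 + 1/(q + (q² - 10*q)) = -3 + 1/(q² - 9*q))
r = 263/195 (r = -3*(-2*(-9 - 2)/(1 - 3*(-2)² + 27*(-2))) + 1/3 = -3*22/(1 - 3*4 - 54) + 1*(⅓) = -3*22/(1 - 12 - 54) + ⅓ = -3/((-½*(-1/11)*(-65))) + ⅓ = -3/(-65/22) + ⅓ = -3*(-22/65) + ⅓ = 66/65 + ⅓ = 263/195 ≈ 1.3487)
r³ = (263/195)³ = 18191447/7414875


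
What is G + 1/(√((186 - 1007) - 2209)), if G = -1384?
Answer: -1384 - I*√3030/3030 ≈ -1384.0 - 0.018167*I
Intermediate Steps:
G + 1/(√((186 - 1007) - 2209)) = -1384 + 1/(√((186 - 1007) - 2209)) = -1384 + 1/(√(-821 - 2209)) = -1384 + 1/(√(-3030)) = -1384 + 1/(I*√3030) = -1384 - I*√3030/3030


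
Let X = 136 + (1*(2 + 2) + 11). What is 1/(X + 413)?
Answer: 1/564 ≈ 0.0017731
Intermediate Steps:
X = 151 (X = 136 + (1*4 + 11) = 136 + (4 + 11) = 136 + 15 = 151)
1/(X + 413) = 1/(151 + 413) = 1/564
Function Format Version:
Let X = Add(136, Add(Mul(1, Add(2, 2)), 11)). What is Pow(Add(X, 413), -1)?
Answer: Rational(1, 564) ≈ 0.0017731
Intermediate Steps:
X = 151 (X = Add(136, Add(Mul(1, 4), 11)) = Add(136, Add(4, 11)) = Add(136, 15) = 151)
Pow(Add(X, 413), -1) = Pow(Add(151, 413), -1) = Pow(564, -1) = Rational(1, 564)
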